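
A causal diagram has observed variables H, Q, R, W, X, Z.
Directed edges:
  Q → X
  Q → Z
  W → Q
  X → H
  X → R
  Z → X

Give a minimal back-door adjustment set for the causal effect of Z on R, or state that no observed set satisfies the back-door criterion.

Z→R: minimal back-door set {Q}.

desc(Z)\{Z}={H,R,X}; candidates ⊆ {Q,W}.
size 0: {}; under {} Z still reaches {H,Q,R,W,X} ∋ R.
{Q}: Z⊥R given {Q} in G with Z→· removed — back-door holds.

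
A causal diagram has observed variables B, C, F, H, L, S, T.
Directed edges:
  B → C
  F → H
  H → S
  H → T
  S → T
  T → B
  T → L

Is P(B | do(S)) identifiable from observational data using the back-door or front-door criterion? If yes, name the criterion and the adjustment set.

desc(S)\{S}={B,C,L,T}; candidates ⊆ {F,H}.
size 0: {}; under {} S still reaches {B,C,F,H,L,T} ∋ B.
{H}: S⊥B given {H} in G with S→· removed — back-door holds.
P(B|do(S)) = Σ_{H} P(B|S,H)·P(H).

P(B|do(S)): backdoor, adjust for {H}.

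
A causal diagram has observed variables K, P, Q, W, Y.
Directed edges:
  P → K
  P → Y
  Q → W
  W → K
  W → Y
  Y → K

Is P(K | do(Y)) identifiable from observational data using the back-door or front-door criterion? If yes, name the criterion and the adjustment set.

P(K|do(Y)): backdoor, adjust for {P, W}.

desc(Y)\{Y}={K}; candidates ⊆ {P,Q,W}.
size 0: {}; under {} Y still reaches {K,P,Q,W} ∋ K.
size 1: {P}, {Q}, {W}; under {P} Y still reaches {K,Q,W} ∋ K.
{P,W}: Y⊥K given {P,W} in G with Y→· removed — back-door holds.
P(K|do(Y)) = Σ_{P,W} P(K|Y,P,W)·P(P,W).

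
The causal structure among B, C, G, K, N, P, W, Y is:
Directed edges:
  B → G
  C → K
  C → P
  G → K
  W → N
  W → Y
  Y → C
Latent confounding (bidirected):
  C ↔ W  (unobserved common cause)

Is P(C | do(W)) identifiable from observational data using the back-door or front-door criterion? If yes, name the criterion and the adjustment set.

P(C|do(W)): frontdoor, adjust for {Y}.

desc(W)\{W}={C,K,N,P,Y}; candidates ⊆ {B,G}.
W↔C: latent back-door arc(s) into W.
size 0: {}; under {} W still reaches {C,K,P} ∋ C.
size 1: {B}, {G}; under {B} W still reaches {C,K,P} ∋ C.
size 2: {B,G}; under {B,G} W still reaches {C,K,P} ∋ C.
W↔C cannot be blocked by any observed set — no back-door set.
{Y}: (i) intercepts every directed W→C path; (ii) no back-door W→{Y}; (iii) {W} blocks every back-door {Y}→C. Front-door holds.
P(C|do(W)) = Σ_{Y} P(Y|W) Σ_{W'} P(C|Y,W')P(W').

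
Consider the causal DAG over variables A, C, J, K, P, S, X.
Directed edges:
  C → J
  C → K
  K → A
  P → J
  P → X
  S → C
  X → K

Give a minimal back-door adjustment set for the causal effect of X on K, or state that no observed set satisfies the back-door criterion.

X→K: minimal back-door set ∅.

desc(X)\{X}={A,K}; candidates ⊆ {C,J,P,S}.
∅: X⊥K given ∅ in G with X→· removed — back-door holds.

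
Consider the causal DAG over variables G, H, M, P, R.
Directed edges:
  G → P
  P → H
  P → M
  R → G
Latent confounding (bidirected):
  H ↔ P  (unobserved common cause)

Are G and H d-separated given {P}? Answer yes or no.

Bayes-Ball from G | {P} reaches {H,R}.
H ∈ reach(G|{P}) ⇒ G ⊥̸ H | {P}.

No — G and H are d-connected given {P}.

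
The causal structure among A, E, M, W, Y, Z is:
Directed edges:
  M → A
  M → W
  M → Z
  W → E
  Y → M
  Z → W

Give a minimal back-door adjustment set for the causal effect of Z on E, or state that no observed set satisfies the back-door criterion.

Z→E: minimal back-door set {M}.

desc(Z)\{Z}={E,W}; candidates ⊆ {A,M,Y}.
size 0: {}; under {} Z still reaches {A,E,M,W,Y} ∋ E.
{M}: Z⊥E given {M} in G with Z→· removed — back-door holds.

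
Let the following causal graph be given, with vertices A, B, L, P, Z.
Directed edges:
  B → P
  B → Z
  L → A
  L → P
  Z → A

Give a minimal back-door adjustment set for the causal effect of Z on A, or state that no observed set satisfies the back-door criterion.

desc(Z)\{Z}={A}; candidates ⊆ {B,L,P}.
∅: Z⊥A given ∅ in G with Z→· removed — back-door holds.

Z→A: minimal back-door set ∅.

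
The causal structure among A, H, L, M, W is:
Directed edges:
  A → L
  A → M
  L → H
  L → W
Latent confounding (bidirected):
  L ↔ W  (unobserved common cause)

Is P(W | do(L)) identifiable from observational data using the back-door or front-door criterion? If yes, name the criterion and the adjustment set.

desc(L)\{L}={H,W}; candidates ⊆ {A,M}.
L↔W: latent back-door arc(s) into L.
size 0: {}; under {} L still reaches {A,M,W} ∋ W.
size 1: {A}, {M}; under {A} L still reaches {W} ∋ W.
size 2: {A,M}; under {A,M} L still reaches {W} ∋ W.
L↔W cannot be blocked by any observed set — no back-door set.
No mediator lies on a directed L→…→W path.
Neither criterion identifies P(W|do(L)) in this graph.

P(W|do(L)): not identifiable (no BD/FD set).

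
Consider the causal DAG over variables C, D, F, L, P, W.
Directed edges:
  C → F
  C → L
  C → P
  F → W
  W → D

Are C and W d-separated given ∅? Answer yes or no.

Bayes-Ball from C | ∅ reaches {D,F,L,P,W}.
W ∈ reach(C|∅) ⇒ C ⊥̸ W | ∅.

No — C and W are d-connected given ∅.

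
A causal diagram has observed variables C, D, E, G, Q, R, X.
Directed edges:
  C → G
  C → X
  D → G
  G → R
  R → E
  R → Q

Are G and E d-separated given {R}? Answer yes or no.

Yes — G ⊥ E | {R}.

Bayes-Ball from G | {R} reaches {C,D,X}.
E ∉ reach(G|{R}) ⇒ G ⊥ E | {R}.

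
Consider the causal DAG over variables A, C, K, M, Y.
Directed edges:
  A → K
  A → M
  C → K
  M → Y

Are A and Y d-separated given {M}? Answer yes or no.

Yes — A ⊥ Y | {M}.

Bayes-Ball from A | {M} reaches {K}.
Y ∉ reach(A|{M}) ⇒ A ⊥ Y | {M}.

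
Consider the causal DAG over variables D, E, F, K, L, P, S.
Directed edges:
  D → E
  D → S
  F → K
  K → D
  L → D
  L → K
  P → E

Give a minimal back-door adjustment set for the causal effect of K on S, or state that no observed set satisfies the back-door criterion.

K→S: minimal back-door set {L}.

desc(K)\{K}={D,E,S}; candidates ⊆ {F,L,P}.
size 0: {}; under {} K still reaches {D,E,F,L,S} ∋ S.
{L}: K⊥S given {L} in G with K→· removed — back-door holds.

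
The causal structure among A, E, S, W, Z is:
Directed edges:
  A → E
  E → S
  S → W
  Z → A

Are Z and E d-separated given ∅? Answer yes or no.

No — Z and E are d-connected given ∅.

Bayes-Ball from Z | ∅ reaches {A,E,S,W}.
E ∈ reach(Z|∅) ⇒ Z ⊥̸ E | ∅.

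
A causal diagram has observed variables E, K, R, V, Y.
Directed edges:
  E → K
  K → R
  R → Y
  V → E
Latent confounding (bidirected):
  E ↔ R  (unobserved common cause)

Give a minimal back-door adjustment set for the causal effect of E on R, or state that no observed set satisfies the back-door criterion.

E→R: no observed back-door set.

desc(E)\{E}={K,R,Y}; candidates ⊆ {V}.
E↔R: latent back-door arc(s) into E.
size 0: {}; under {} E still reaches {R,V,Y} ∋ R.
size 1: {V}; under {V} E still reaches {R,Y} ∋ R.
E↔R cannot be blocked by any observed set — no back-door set.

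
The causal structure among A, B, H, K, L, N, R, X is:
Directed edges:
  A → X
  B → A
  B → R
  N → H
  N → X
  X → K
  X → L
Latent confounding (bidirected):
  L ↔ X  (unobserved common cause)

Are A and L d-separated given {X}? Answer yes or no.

No — A and L are d-connected given {X}.

Bayes-Ball from A | {X} reaches {B,H,L,N,R}.
L ∈ reach(A|{X}) ⇒ A ⊥̸ L | {X}.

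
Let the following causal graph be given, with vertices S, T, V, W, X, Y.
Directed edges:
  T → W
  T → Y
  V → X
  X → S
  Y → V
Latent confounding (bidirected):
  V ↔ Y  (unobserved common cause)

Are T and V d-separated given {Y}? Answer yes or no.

Bayes-Ball from T | {Y} reaches {S,V,W,X}.
V ∈ reach(T|{Y}) ⇒ T ⊥̸ V | {Y}.

No — T and V are d-connected given {Y}.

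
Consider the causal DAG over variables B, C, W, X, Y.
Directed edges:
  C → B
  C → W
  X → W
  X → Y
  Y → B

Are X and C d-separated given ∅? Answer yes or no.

Yes — X ⊥ C | ∅.

Bayes-Ball from X | ∅ reaches {B,W,Y}.
C ∉ reach(X|∅) ⇒ X ⊥ C | ∅.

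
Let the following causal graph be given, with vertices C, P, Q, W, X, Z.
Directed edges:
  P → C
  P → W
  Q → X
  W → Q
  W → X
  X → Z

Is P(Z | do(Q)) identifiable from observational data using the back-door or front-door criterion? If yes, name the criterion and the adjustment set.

P(Z|do(Q)): backdoor, adjust for {W}.

desc(Q)\{Q}={X,Z}; candidates ⊆ {C,P,W}.
size 0: {}; under {} Q still reaches {C,P,W,X,Z} ∋ Z.
{W}: Q⊥Z given {W} in G with Q→· removed — back-door holds.
P(Z|do(Q)) = Σ_{W} P(Z|Q,W)·P(W).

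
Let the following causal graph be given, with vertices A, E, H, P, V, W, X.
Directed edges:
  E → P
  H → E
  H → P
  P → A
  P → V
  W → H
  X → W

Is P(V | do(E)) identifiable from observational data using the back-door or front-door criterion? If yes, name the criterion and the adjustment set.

P(V|do(E)): backdoor, adjust for {H}.

desc(E)\{E}={A,P,V}; candidates ⊆ {H,W,X}.
size 0: {}; under {} E still reaches {A,H,P,V,W,X} ∋ V.
{H}: E⊥V given {H} in G with E→· removed — back-door holds.
P(V|do(E)) = Σ_{H} P(V|E,H)·P(H).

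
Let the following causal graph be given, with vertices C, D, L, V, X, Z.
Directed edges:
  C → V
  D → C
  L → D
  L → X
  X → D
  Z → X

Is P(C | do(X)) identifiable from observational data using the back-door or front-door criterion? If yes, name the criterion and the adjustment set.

desc(X)\{X}={C,D,V}; candidates ⊆ {L,Z}.
size 0: {}; under {} X still reaches {C,D,L,V,Z} ∋ C.
{L}: X⊥C given {L} in G with X→· removed — back-door holds.
P(C|do(X)) = Σ_{L} P(C|X,L)·P(L).

P(C|do(X)): backdoor, adjust for {L}.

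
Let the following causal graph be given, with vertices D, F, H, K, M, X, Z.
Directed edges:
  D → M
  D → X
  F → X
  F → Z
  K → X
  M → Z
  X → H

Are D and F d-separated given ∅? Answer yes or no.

Yes — D ⊥ F | ∅.

Bayes-Ball from D | ∅ reaches {H,M,X,Z}.
F ∉ reach(D|∅) ⇒ D ⊥ F | ∅.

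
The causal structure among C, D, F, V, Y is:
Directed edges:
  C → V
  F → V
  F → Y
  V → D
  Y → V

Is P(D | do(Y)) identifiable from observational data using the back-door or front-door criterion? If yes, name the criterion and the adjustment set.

P(D|do(Y)): backdoor, adjust for {F}.

desc(Y)\{Y}={D,V}; candidates ⊆ {C,F}.
size 0: {}; under {} Y still reaches {D,F,V} ∋ D.
{F}: Y⊥D given {F} in G with Y→· removed — back-door holds.
P(D|do(Y)) = Σ_{F} P(D|Y,F)·P(F).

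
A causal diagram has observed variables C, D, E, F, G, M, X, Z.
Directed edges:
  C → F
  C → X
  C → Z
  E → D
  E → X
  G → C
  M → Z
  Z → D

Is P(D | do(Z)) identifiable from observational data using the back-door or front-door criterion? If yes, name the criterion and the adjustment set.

P(D|do(Z)): backdoor, adjust for ∅.

desc(Z)\{Z}={D}; candidates ⊆ {C,E,F,G,M,X}.
∅: Z⊥D given ∅ in G with Z→· removed — back-door holds.
P(D|do(Z)) = P(D|Z) — no adjustment needed.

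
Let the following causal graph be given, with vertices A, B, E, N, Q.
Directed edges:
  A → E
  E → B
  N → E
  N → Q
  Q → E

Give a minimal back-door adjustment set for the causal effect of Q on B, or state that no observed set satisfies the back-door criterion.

Q→B: minimal back-door set {N}.

desc(Q)\{Q}={B,E}; candidates ⊆ {A,N}.
size 0: {}; under {} Q still reaches {B,E,N} ∋ B.
{N}: Q⊥B given {N} in G with Q→· removed — back-door holds.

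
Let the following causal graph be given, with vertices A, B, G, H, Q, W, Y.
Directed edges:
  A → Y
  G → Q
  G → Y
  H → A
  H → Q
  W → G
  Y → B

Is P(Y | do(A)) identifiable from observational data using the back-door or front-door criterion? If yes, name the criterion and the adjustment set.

desc(A)\{A}={B,Y}; candidates ⊆ {G,H,Q,W}.
∅: A⊥Y given ∅ in G with A→· removed — back-door holds.
P(Y|do(A)) = P(Y|A) — no adjustment needed.

P(Y|do(A)): backdoor, adjust for ∅.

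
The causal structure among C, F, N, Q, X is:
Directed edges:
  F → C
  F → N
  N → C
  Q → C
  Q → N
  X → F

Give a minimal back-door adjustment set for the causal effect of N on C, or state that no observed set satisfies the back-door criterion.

desc(N)\{N}={C}; candidates ⊆ {F,Q,X}.
size 0: {}; under {} N still reaches {C,F,Q,X} ∋ C.
size 1: {F}, {Q}, {X}; under {F} N still reaches {C,Q} ∋ C.
{F,Q}: N⊥C given {F,Q} in G with N→· removed — back-door holds.

N→C: minimal back-door set {F, Q}.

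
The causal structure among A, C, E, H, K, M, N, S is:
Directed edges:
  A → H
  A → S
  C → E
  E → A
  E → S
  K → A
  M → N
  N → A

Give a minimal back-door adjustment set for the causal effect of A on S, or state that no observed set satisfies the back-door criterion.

desc(A)\{A}={H,S}; candidates ⊆ {C,E,K,M,N}.
size 0: {}; under {} A still reaches {C,E,K,M,N,S} ∋ S.
{E}: A⊥S given {E} in G with A→· removed — back-door holds.

A→S: minimal back-door set {E}.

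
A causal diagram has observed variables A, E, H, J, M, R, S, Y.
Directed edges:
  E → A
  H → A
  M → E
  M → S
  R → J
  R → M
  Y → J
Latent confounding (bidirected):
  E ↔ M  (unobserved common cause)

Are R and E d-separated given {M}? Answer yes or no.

No — R and E are d-connected given {M}.

Bayes-Ball from R | {M} reaches {A,E,J}.
E ∈ reach(R|{M}) ⇒ R ⊥̸ E | {M}.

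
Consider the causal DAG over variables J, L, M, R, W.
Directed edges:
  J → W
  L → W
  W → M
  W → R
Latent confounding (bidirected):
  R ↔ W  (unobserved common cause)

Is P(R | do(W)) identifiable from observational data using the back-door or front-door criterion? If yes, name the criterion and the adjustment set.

desc(W)\{W}={M,R}; candidates ⊆ {J,L}.
W↔R: latent back-door arc(s) into W.
size 0: {}; under {} W still reaches {J,L,R} ∋ R.
size 1: {J}, {L}; under {J} W still reaches {L,R} ∋ R.
size 2: {J,L}; under {J,L} W still reaches {R} ∋ R.
W↔R cannot be blocked by any observed set — no back-door set.
No mediator lies on a directed W→…→R path.
Neither criterion identifies P(R|do(W)) in this graph.

P(R|do(W)): not identifiable (no BD/FD set).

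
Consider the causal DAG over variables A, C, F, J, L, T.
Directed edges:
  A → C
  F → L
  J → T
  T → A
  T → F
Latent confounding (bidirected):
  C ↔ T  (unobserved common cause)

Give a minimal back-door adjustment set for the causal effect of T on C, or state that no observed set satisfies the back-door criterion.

desc(T)\{T}={A,C,F,L}; candidates ⊆ {J}.
T↔C: latent back-door arc(s) into T.
size 0: {}; under {} T still reaches {C,J} ∋ C.
size 1: {J}; under {J} T still reaches {C} ∋ C.
T↔C cannot be blocked by any observed set — no back-door set.

T→C: no observed back-door set.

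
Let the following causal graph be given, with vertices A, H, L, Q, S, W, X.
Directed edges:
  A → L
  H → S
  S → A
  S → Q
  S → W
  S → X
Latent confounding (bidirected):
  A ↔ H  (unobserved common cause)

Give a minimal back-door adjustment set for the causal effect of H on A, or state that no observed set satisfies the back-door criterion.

H→A: no observed back-door set.

desc(H)\{H}={A,L,Q,S,W,X}; candidates ⊆ {—}.
H↔A: latent back-door arc(s) into H.
size 0: {}; under {} H still reaches {A,L} ∋ A.
H↔A cannot be blocked by any observed set — no back-door set.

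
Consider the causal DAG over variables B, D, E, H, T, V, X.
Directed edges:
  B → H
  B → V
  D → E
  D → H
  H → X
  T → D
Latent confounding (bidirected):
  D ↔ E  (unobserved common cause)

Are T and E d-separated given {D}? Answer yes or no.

No — T and E are d-connected given {D}.

Bayes-Ball from T | {D} reaches {E}.
E ∈ reach(T|{D}) ⇒ T ⊥̸ E | {D}.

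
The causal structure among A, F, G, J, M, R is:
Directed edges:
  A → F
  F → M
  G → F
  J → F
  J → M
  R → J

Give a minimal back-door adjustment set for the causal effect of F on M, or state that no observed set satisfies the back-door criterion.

F→M: minimal back-door set {J}.

desc(F)\{F}={M}; candidates ⊆ {A,G,J,R}.
size 0: {}; under {} F still reaches {A,G,J,M,R} ∋ M.
{J}: F⊥M given {J} in G with F→· removed — back-door holds.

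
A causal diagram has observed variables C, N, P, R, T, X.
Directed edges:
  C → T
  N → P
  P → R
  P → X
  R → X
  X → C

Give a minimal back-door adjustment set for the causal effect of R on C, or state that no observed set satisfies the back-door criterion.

R→C: minimal back-door set {P}.

desc(R)\{R}={C,T,X}; candidates ⊆ {N,P}.
size 0: {}; under {} R still reaches {C,N,P,T,X} ∋ C.
{P}: R⊥C given {P} in G with R→· removed — back-door holds.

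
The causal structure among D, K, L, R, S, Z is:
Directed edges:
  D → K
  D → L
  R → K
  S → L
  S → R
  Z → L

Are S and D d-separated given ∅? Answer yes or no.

Yes — S ⊥ D | ∅.

Bayes-Ball from S | ∅ reaches {K,L,R}.
D ∉ reach(S|∅) ⇒ S ⊥ D | ∅.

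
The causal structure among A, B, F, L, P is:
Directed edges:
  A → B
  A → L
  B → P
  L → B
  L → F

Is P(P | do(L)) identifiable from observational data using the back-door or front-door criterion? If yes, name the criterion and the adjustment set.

desc(L)\{L}={B,F,P}; candidates ⊆ {A}.
size 0: {}; under {} L still reaches {A,B,P} ∋ P.
{A}: L⊥P given {A} in G with L→· removed — back-door holds.
P(P|do(L)) = Σ_{A} P(P|L,A)·P(A).

P(P|do(L)): backdoor, adjust for {A}.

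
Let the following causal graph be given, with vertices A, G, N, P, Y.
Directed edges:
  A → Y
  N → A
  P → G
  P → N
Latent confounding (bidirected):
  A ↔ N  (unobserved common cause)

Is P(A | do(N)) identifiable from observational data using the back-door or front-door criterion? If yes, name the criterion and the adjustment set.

P(A|do(N)): not identifiable (no BD/FD set).

desc(N)\{N}={A,Y}; candidates ⊆ {G,P}.
N↔A: latent back-door arc(s) into N.
size 0: {}; under {} N still reaches {A,G,P,Y} ∋ A.
size 1: {G}, {P}; under {G} N still reaches {A,P,Y} ∋ A.
size 2: {G,P}; under {G,P} N still reaches {A,Y} ∋ A.
N↔A cannot be blocked by any observed set — no back-door set.
No mediator lies on a directed N→…→A path.
Neither criterion identifies P(A|do(N)) in this graph.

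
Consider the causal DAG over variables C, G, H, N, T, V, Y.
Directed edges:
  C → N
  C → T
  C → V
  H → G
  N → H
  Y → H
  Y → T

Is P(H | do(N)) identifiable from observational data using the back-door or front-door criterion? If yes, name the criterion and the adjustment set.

desc(N)\{N}={G,H}; candidates ⊆ {C,T,V,Y}.
∅: N⊥H given ∅ in G with N→· removed — back-door holds.
P(H|do(N)) = P(H|N) — no adjustment needed.

P(H|do(N)): backdoor, adjust for ∅.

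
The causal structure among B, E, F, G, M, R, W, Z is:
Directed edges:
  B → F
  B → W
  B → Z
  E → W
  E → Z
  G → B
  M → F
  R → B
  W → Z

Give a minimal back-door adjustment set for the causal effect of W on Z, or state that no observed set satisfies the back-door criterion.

W→Z: minimal back-door set {B, E}.

desc(W)\{W}={Z}; candidates ⊆ {B,E,F,G,M,R}.
size 0: {}; under {} W still reaches {B,E,F,G,R,Z} ∋ Z.
size 1: {B}, {E}, {F} …(+3); under {B} W still reaches {E,Z} ∋ Z.
{B,E}: W⊥Z given {B,E} in G with W→· removed — back-door holds.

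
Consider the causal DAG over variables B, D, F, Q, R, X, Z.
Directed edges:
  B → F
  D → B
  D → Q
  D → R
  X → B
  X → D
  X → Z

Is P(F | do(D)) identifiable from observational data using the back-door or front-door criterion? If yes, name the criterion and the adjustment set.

desc(D)\{D}={B,F,Q,R}; candidates ⊆ {X,Z}.
size 0: {}; under {} D still reaches {B,F,X,Z} ∋ F.
{X}: D⊥F given {X} in G with D→· removed — back-door holds.
P(F|do(D)) = Σ_{X} P(F|D,X)·P(X).

P(F|do(D)): backdoor, adjust for {X}.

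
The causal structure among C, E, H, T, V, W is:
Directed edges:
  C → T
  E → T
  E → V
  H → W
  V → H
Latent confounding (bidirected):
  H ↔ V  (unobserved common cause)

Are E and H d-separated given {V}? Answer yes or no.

No — E and H are d-connected given {V}.

Bayes-Ball from E | {V} reaches {H,T,W}.
H ∈ reach(E|{V}) ⇒ E ⊥̸ H | {V}.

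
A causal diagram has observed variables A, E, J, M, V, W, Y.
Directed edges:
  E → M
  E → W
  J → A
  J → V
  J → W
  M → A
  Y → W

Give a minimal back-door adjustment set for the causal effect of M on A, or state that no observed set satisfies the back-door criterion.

M→A: minimal back-door set ∅.

desc(M)\{M}={A}; candidates ⊆ {E,J,V,W,Y}.
∅: M⊥A given ∅ in G with M→· removed — back-door holds.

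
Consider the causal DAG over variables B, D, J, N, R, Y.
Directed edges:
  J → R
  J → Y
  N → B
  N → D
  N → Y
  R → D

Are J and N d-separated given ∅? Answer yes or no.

Bayes-Ball from J | ∅ reaches {D,R,Y}.
N ∉ reach(J|∅) ⇒ J ⊥ N | ∅.

Yes — J ⊥ N | ∅.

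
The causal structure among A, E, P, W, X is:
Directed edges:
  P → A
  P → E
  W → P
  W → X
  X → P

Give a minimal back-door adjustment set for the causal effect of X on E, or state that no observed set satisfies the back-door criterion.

desc(X)\{X}={A,E,P}; candidates ⊆ {W}.
size 0: {}; under {} X still reaches {A,E,P,W} ∋ E.
{W}: X⊥E given {W} in G with X→· removed — back-door holds.

X→E: minimal back-door set {W}.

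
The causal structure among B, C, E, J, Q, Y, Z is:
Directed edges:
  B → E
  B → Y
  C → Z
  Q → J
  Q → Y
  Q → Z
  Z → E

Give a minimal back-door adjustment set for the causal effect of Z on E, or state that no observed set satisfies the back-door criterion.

desc(Z)\{Z}={E}; candidates ⊆ {B,C,J,Q,Y}.
∅: Z⊥E given ∅ in G with Z→· removed — back-door holds.

Z→E: minimal back-door set ∅.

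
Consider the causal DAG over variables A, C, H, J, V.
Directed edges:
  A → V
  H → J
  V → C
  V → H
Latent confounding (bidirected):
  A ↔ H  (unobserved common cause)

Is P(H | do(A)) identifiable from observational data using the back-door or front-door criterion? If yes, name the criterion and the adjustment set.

P(H|do(A)): frontdoor, adjust for {V}.

desc(A)\{A}={C,H,J,V}; candidates ⊆ {—}.
A↔H: latent back-door arc(s) into A.
size 0: {}; under {} A still reaches {H,J} ∋ H.
A↔H cannot be blocked by any observed set — no back-door set.
{V}: (i) intercepts every directed A→H path; (ii) no back-door A→{V}; (iii) {A} blocks every back-door {V}→H. Front-door holds.
P(H|do(A)) = Σ_{V} P(V|A) Σ_{A'} P(H|V,A')P(A').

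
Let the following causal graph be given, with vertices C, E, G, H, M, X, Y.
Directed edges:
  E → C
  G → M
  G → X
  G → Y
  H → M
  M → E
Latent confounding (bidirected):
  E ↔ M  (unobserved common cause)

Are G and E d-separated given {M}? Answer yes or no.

Bayes-Ball from G | {M} reaches {C,E,H,X,Y}.
E ∈ reach(G|{M}) ⇒ G ⊥̸ E | {M}.

No — G and E are d-connected given {M}.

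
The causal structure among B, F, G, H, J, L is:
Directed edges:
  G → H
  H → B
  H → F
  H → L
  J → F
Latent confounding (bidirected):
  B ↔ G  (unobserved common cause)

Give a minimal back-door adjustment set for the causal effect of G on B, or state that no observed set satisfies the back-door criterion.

desc(G)\{G}={B,F,H,L}; candidates ⊆ {J}.
G↔B: latent back-door arc(s) into G.
size 0: {}; under {} G still reaches {B} ∋ B.
size 1: {J}; under {J} G still reaches {B} ∋ B.
G↔B cannot be blocked by any observed set — no back-door set.

G→B: no observed back-door set.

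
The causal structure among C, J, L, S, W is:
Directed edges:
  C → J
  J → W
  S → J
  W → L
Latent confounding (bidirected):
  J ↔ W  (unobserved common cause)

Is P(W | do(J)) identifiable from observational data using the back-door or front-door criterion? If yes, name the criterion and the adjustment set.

P(W|do(J)): not identifiable (no BD/FD set).

desc(J)\{J}={L,W}; candidates ⊆ {C,S}.
J↔W: latent back-door arc(s) into J.
size 0: {}; under {} J still reaches {C,L,S,W} ∋ W.
size 1: {C}, {S}; under {C} J still reaches {L,S,W} ∋ W.
size 2: {C,S}; under {C,S} J still reaches {L,W} ∋ W.
J↔W cannot be blocked by any observed set — no back-door set.
No mediator lies on a directed J→…→W path.
Neither criterion identifies P(W|do(J)) in this graph.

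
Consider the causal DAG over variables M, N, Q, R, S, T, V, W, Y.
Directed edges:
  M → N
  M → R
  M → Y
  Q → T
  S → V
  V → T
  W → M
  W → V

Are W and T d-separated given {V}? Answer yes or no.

Yes — W ⊥ T | {V}.

Bayes-Ball from W | {V} reaches {M,N,R,S,Y}.
T ∉ reach(W|{V}) ⇒ W ⊥ T | {V}.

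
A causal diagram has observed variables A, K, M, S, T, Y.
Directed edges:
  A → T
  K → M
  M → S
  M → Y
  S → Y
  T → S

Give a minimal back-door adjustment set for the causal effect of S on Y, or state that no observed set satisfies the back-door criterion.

desc(S)\{S}={Y}; candidates ⊆ {A,K,M,T}.
size 0: {}; under {} S still reaches {A,K,M,T,Y} ∋ Y.
{M}: S⊥Y given {M} in G with S→· removed — back-door holds.

S→Y: minimal back-door set {M}.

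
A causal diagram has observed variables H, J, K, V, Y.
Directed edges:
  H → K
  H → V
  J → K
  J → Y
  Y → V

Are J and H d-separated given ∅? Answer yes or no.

Bayes-Ball from J | ∅ reaches {K,V,Y}.
H ∉ reach(J|∅) ⇒ J ⊥ H | ∅.

Yes — J ⊥ H | ∅.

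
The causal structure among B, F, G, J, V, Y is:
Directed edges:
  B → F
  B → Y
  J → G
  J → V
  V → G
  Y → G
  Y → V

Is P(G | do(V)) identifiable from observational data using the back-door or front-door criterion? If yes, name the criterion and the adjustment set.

desc(V)\{V}={G}; candidates ⊆ {B,F,J,Y}.
size 0: {}; under {} V still reaches {B,F,G,J,Y} ∋ G.
size 1: {B}, {F}, {J} …(+1); under {B} V still reaches {G,J,Y} ∋ G.
{J,Y}: V⊥G given {J,Y} in G with V→· removed — back-door holds.
P(G|do(V)) = Σ_{J,Y} P(G|V,J,Y)·P(J,Y).

P(G|do(V)): backdoor, adjust for {J, Y}.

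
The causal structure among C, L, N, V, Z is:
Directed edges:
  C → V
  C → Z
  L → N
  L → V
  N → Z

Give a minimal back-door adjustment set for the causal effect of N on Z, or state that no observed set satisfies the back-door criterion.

desc(N)\{N}={Z}; candidates ⊆ {C,L,V}.
∅: N⊥Z given ∅ in G with N→· removed — back-door holds.

N→Z: minimal back-door set ∅.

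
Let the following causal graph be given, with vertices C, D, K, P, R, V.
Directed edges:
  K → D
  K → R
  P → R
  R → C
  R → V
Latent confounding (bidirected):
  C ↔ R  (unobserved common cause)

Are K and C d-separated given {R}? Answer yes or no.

No — K and C are d-connected given {R}.

Bayes-Ball from K | {R} reaches {C,D,P}.
C ∈ reach(K|{R}) ⇒ K ⊥̸ C | {R}.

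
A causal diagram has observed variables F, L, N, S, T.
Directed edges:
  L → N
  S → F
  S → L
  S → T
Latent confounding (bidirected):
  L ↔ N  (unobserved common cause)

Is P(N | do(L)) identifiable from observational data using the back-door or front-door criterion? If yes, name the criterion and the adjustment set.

desc(L)\{L}={N}; candidates ⊆ {F,S,T}.
L↔N: latent back-door arc(s) into L.
size 0: {}; under {} L still reaches {F,N,S,T} ∋ N.
size 1: {F}, {S}, {T}; under {F} L still reaches {N,S,T} ∋ N.
size 2: {F,S}, {F,T}, {S,T}; under {F,S} L still reaches {N} ∋ N.
L↔N cannot be blocked by any observed set — no back-door set.
No mediator lies on a directed L→…→N path.
Neither criterion identifies P(N|do(L)) in this graph.

P(N|do(L)): not identifiable (no BD/FD set).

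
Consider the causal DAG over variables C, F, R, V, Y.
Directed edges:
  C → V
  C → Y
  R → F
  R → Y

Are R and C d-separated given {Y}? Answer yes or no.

No — R and C are d-connected given {Y}.

Bayes-Ball from R | {Y} reaches {C,F,V}.
C ∈ reach(R|{Y}) ⇒ R ⊥̸ C | {Y}.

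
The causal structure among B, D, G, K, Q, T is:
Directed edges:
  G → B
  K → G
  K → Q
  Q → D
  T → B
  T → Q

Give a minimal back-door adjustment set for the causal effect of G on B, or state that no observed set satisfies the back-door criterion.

desc(G)\{G}={B}; candidates ⊆ {D,K,Q,T}.
∅: G⊥B given ∅ in G with G→· removed — back-door holds.

G→B: minimal back-door set ∅.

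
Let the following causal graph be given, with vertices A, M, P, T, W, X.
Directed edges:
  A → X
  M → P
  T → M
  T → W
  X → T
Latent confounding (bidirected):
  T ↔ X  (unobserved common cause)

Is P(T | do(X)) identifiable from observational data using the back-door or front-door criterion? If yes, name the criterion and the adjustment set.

desc(X)\{X}={M,P,T,W}; candidates ⊆ {A}.
X↔T: latent back-door arc(s) into X.
size 0: {}; under {} X still reaches {A,M,P,T,W} ∋ T.
size 1: {A}; under {A} X still reaches {M,P,T,W} ∋ T.
X↔T cannot be blocked by any observed set — no back-door set.
No mediator lies on a directed X→…→T path.
Neither criterion identifies P(T|do(X)) in this graph.

P(T|do(X)): not identifiable (no BD/FD set).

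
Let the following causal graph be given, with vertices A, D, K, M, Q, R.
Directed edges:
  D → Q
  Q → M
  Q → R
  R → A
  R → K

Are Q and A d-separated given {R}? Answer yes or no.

Bayes-Ball from Q | {R} reaches {D,M}.
A ∉ reach(Q|{R}) ⇒ Q ⊥ A | {R}.

Yes — Q ⊥ A | {R}.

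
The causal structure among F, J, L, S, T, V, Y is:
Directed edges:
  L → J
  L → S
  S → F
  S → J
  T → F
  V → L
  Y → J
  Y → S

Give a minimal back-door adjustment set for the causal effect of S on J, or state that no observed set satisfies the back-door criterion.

desc(S)\{S}={F,J}; candidates ⊆ {L,T,V,Y}.
size 0: {}; under {} S still reaches {J,L,V,Y} ∋ J.
size 1: {L}, {T}, {V} …(+1); under {L} S still reaches {J,Y} ∋ J.
{L,Y}: S⊥J given {L,Y} in G with S→· removed — back-door holds.

S→J: minimal back-door set {L, Y}.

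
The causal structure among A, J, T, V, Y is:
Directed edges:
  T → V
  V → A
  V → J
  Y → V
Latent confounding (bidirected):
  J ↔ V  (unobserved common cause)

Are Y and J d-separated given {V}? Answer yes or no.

No — Y and J are d-connected given {V}.

Bayes-Ball from Y | {V} reaches {J,T}.
J ∈ reach(Y|{V}) ⇒ Y ⊥̸ J | {V}.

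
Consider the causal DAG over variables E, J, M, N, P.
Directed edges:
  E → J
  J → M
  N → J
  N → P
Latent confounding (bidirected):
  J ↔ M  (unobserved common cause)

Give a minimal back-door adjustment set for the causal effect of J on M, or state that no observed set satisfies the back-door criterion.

J→M: no observed back-door set.

desc(J)\{J}={M}; candidates ⊆ {E,N,P}.
J↔M: latent back-door arc(s) into J.
size 0: {}; under {} J still reaches {E,M,N,P} ∋ M.
size 1: {E}, {N}, {P}; under {E} J still reaches {M,N,P} ∋ M.
size 2: {E,N}, {E,P}, {N,P}; under {E,N} J still reaches {M} ∋ M.
J↔M cannot be blocked by any observed set — no back-door set.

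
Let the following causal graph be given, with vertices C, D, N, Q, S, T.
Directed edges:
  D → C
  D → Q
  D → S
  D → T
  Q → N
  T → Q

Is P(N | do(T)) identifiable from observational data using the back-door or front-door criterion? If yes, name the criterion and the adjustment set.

desc(T)\{T}={N,Q}; candidates ⊆ {C,D,S}.
size 0: {}; under {} T still reaches {C,D,N,Q,S} ∋ N.
{D}: T⊥N given {D} in G with T→· removed — back-door holds.
P(N|do(T)) = Σ_{D} P(N|T,D)·P(D).

P(N|do(T)): backdoor, adjust for {D}.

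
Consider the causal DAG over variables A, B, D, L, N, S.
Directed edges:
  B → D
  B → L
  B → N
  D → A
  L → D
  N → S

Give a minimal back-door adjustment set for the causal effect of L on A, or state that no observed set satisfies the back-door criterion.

L→A: minimal back-door set {B}.

desc(L)\{L}={A,D}; candidates ⊆ {B,N,S}.
size 0: {}; under {} L still reaches {A,B,D,N,S} ∋ A.
{B}: L⊥A given {B} in G with L→· removed — back-door holds.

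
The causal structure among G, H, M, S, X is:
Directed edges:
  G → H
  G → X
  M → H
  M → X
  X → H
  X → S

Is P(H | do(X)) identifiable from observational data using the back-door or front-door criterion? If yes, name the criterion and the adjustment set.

P(H|do(X)): backdoor, adjust for {G, M}.

desc(X)\{X}={H,S}; candidates ⊆ {G,M}.
size 0: {}; under {} X still reaches {G,H,M} ∋ H.
size 1: {G}, {M}; under {G} X still reaches {H,M} ∋ H.
{G,M}: X⊥H given {G,M} in G with X→· removed — back-door holds.
P(H|do(X)) = Σ_{G,M} P(H|X,G,M)·P(G,M).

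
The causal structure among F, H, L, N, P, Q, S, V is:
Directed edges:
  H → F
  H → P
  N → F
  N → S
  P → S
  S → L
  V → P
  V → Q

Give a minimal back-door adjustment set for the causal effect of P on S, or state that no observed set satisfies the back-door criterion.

desc(P)\{P}={L,S}; candidates ⊆ {F,H,N,Q,V}.
∅: P⊥S given ∅ in G with P→· removed — back-door holds.

P→S: minimal back-door set ∅.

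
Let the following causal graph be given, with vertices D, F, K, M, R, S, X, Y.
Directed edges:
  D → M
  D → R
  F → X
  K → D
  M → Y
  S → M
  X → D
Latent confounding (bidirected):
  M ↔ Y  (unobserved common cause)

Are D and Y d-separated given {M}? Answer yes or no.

Bayes-Ball from D | {M} reaches {F,K,R,S,X,Y}.
Y ∈ reach(D|{M}) ⇒ D ⊥̸ Y | {M}.

No — D and Y are d-connected given {M}.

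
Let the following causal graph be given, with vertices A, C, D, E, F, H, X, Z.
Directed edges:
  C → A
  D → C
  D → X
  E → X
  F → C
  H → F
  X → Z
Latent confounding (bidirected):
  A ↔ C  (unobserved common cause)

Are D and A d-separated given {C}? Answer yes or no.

No — D and A are d-connected given {C}.

Bayes-Ball from D | {C} reaches {A,F,H,X,Z}.
A ∈ reach(D|{C}) ⇒ D ⊥̸ A | {C}.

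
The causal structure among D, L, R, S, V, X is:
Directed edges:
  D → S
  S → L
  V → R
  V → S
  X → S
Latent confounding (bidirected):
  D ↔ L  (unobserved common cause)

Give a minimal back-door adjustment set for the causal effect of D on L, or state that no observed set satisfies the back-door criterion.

desc(D)\{D}={L,S}; candidates ⊆ {R,V,X}.
D↔L: latent back-door arc(s) into D.
size 0: {}; under {} D still reaches {L} ∋ L.
size 1: {R}, {V}, {X}; under {R} D still reaches {L} ∋ L.
size 2: {R,V}, {R,X}, {V,X}; under {R,V} D still reaches {L} ∋ L.
D↔L cannot be blocked by any observed set — no back-door set.

D→L: no observed back-door set.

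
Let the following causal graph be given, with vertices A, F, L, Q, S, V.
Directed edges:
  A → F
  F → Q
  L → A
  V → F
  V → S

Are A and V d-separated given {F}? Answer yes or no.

Bayes-Ball from A | {F} reaches {L,S,V}.
V ∈ reach(A|{F}) ⇒ A ⊥̸ V | {F}.

No — A and V are d-connected given {F}.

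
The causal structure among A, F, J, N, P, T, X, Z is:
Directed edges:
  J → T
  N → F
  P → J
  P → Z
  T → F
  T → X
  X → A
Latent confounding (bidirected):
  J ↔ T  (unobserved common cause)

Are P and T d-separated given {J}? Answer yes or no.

No — P and T are d-connected given {J}.

Bayes-Ball from P | {J} reaches {A,F,T,X,Z}.
T ∈ reach(P|{J}) ⇒ P ⊥̸ T | {J}.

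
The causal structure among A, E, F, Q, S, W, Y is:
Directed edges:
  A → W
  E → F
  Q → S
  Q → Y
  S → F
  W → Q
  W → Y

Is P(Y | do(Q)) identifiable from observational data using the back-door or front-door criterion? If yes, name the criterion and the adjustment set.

desc(Q)\{Q}={F,S,Y}; candidates ⊆ {A,E,W}.
size 0: {}; under {} Q still reaches {A,W,Y} ∋ Y.
{W}: Q⊥Y given {W} in G with Q→· removed — back-door holds.
P(Y|do(Q)) = Σ_{W} P(Y|Q,W)·P(W).

P(Y|do(Q)): backdoor, adjust for {W}.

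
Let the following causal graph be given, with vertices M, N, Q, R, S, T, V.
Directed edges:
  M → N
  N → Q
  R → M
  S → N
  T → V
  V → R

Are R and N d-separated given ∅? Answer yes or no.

Bayes-Ball from R | ∅ reaches {M,N,Q,T,V}.
N ∈ reach(R|∅) ⇒ R ⊥̸ N | ∅.

No — R and N are d-connected given ∅.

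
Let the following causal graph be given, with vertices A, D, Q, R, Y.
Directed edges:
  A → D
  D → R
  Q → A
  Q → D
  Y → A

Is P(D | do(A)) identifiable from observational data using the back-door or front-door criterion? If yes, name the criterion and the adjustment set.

desc(A)\{A}={D,R}; candidates ⊆ {Q,Y}.
size 0: {}; under {} A still reaches {D,Q,R,Y} ∋ D.
{Q}: A⊥D given {Q} in G with A→· removed — back-door holds.
P(D|do(A)) = Σ_{Q} P(D|A,Q)·P(Q).

P(D|do(A)): backdoor, adjust for {Q}.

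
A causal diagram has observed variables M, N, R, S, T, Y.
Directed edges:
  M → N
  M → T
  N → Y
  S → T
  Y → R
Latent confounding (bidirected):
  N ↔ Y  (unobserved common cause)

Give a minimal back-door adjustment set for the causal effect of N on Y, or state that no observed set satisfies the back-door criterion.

desc(N)\{N}={R,Y}; candidates ⊆ {M,S,T}.
N↔Y: latent back-door arc(s) into N.
size 0: {}; under {} N still reaches {M,R,T,Y} ∋ Y.
size 1: {M}, {S}, {T}; under {M} N still reaches {R,Y} ∋ Y.
size 2: {M,S}, {M,T}, {S,T}; under {M,S} N still reaches {R,Y} ∋ Y.
N↔Y cannot be blocked by any observed set — no back-door set.

N→Y: no observed back-door set.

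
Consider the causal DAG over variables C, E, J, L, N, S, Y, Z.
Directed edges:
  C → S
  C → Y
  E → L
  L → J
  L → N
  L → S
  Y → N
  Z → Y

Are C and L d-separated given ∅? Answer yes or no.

Bayes-Ball from C | ∅ reaches {N,S,Y}.
L ∉ reach(C|∅) ⇒ C ⊥ L | ∅.

Yes — C ⊥ L | ∅.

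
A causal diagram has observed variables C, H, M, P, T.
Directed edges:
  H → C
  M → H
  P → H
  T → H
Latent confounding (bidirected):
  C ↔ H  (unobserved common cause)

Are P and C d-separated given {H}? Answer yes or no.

No — P and C are d-connected given {H}.

Bayes-Ball from P | {H} reaches {C,M,T}.
C ∈ reach(P|{H}) ⇒ P ⊥̸ C | {H}.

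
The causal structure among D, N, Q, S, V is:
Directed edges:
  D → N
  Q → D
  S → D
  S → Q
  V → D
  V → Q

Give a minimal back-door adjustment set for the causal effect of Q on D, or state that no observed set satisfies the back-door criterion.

desc(Q)\{Q}={D,N}; candidates ⊆ {S,V}.
size 0: {}; under {} Q still reaches {D,N,S,V} ∋ D.
size 1: {S}, {V}; under {S} Q still reaches {D,N,V} ∋ D.
{S,V}: Q⊥D given {S,V} in G with Q→· removed — back-door holds.

Q→D: minimal back-door set {S, V}.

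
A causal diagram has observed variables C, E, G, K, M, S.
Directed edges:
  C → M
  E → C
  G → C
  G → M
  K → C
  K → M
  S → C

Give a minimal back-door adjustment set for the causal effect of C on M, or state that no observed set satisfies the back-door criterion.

desc(C)\{C}={M}; candidates ⊆ {E,G,K,S}.
size 0: {}; under {} C still reaches {E,G,K,M,S} ∋ M.
size 1: {E}, {G}, {K} …(+1); under {E} C still reaches {G,K,M,S} ∋ M.
{G,K}: C⊥M given {G,K} in G with C→· removed — back-door holds.

C→M: minimal back-door set {G, K}.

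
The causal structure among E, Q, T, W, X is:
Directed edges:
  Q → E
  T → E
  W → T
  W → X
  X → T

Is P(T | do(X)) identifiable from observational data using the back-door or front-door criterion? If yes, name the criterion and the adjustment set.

P(T|do(X)): backdoor, adjust for {W}.

desc(X)\{X}={E,T}; candidates ⊆ {Q,W}.
size 0: {}; under {} X still reaches {E,T,W} ∋ T.
{W}: X⊥T given {W} in G with X→· removed — back-door holds.
P(T|do(X)) = Σ_{W} P(T|X,W)·P(W).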